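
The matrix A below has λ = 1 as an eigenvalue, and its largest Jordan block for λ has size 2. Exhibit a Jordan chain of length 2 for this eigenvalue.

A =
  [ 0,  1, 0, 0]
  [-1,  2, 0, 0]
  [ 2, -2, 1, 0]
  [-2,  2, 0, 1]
A Jordan chain for λ = 1 of length 2:
v_1 = (-1, -1, 2, -2)ᵀ
v_2 = (1, 0, 0, 0)ᵀ

Let N = A − (1)·I. We want v_2 with N^2 v_2 = 0 but N^1 v_2 ≠ 0; then v_{j-1} := N · v_j for j = 2, …, 2.

Pick v_2 = (1, 0, 0, 0)ᵀ.
Then v_1 = N · v_2 = (-1, -1, 2, -2)ᵀ.

Sanity check: (A − (1)·I) v_1 = (0, 0, 0, 0)ᵀ = 0. ✓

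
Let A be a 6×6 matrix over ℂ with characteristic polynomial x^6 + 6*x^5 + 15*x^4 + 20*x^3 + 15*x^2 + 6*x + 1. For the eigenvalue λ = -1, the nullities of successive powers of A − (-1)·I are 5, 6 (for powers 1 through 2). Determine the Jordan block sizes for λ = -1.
Block sizes for λ = -1: [2, 1, 1, 1, 1]

From the dimensions of kernels of powers, the number of Jordan blocks of size at least j is d_j − d_{j−1} where d_j = dim ker(N^j) (with d_0 = 0). Computing the differences gives [5, 1].
The number of blocks of size exactly k is (#blocks of size ≥ k) − (#blocks of size ≥ k + 1), so the partition is: 4 block(s) of size 1, 1 block(s) of size 2.
In nonincreasing order the block sizes are [2, 1, 1, 1, 1].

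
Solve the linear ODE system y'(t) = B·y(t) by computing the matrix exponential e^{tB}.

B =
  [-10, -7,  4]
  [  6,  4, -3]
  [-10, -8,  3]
e^{tB} =
  [-2*t*exp(-2*t) - 2*exp(t) + 3*exp(-2*t), -t*exp(-2*t) - 2*exp(t) + 2*exp(-2*t), t*exp(-2*t) + exp(t) - exp(-2*t)]
  [2*exp(t) - 2*exp(-2*t), 2*exp(t) - exp(-2*t), -exp(t) + exp(-2*t)]
  [-4*t*exp(-2*t) - 2*exp(t) + 2*exp(-2*t), -2*t*exp(-2*t) - 2*exp(t) + 2*exp(-2*t), 2*t*exp(-2*t) + exp(t)]

Strategy: write B = P · J · P⁻¹ where J is a Jordan canonical form, so e^{tB} = P · e^{tJ} · P⁻¹, and e^{tJ} can be computed block-by-block.

B has Jordan form
J =
  [-2,  1, 0]
  [ 0, -2, 0]
  [ 0,  0, 1]
(up to reordering of blocks).

Per-block formulas:
  For a 2×2 Jordan block J_2(-2): exp(t · J_2(-2)) = e^(-2t)·(I + t·N), where N is the 2×2 nilpotent shift.
  For a 1×1 block at λ = 1: exp(t · [1]) = [e^(1t)].

After assembling e^{tJ} and conjugating by P, we get:

e^{tB} =
  [-2*t*exp(-2*t) - 2*exp(t) + 3*exp(-2*t), -t*exp(-2*t) - 2*exp(t) + 2*exp(-2*t), t*exp(-2*t) + exp(t) - exp(-2*t)]
  [2*exp(t) - 2*exp(-2*t), 2*exp(t) - exp(-2*t), -exp(t) + exp(-2*t)]
  [-4*t*exp(-2*t) - 2*exp(t) + 2*exp(-2*t), -2*t*exp(-2*t) - 2*exp(t) + 2*exp(-2*t), 2*t*exp(-2*t) + exp(t)]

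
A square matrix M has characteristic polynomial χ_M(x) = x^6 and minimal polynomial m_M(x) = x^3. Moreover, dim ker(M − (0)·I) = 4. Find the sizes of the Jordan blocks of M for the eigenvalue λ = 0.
Block sizes for λ = 0: [3, 1, 1, 1]

Step 1 — from the characteristic polynomial, algebraic multiplicity of λ = 0 is 6. From dim ker(M − (0)·I) = 4, there are exactly 4 Jordan blocks for λ = 0.
Step 2 — from the minimal polynomial, the factor (x − 0)^3 tells us the largest block for λ = 0 has size 3.
Step 3 — with total size 6, 4 blocks, and largest block 3, the block sizes (in nonincreasing order) are [3, 1, 1, 1].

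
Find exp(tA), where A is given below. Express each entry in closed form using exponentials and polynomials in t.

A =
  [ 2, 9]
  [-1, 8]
e^{tA} =
  [-3*t*exp(5*t) + exp(5*t), 9*t*exp(5*t)]
  [-t*exp(5*t), 3*t*exp(5*t) + exp(5*t)]

Strategy: write A = P · J · P⁻¹ where J is a Jordan canonical form, so e^{tA} = P · e^{tJ} · P⁻¹, and e^{tJ} can be computed block-by-block.

A has Jordan form
J =
  [5, 1]
  [0, 5]
(up to reordering of blocks).

Per-block formulas:
  For a 2×2 Jordan block J_2(5): exp(t · J_2(5)) = e^(5t)·(I + t·N), where N is the 2×2 nilpotent shift.

After assembling e^{tJ} and conjugating by P, we get:

e^{tA} =
  [-3*t*exp(5*t) + exp(5*t), 9*t*exp(5*t)]
  [-t*exp(5*t), 3*t*exp(5*t) + exp(5*t)]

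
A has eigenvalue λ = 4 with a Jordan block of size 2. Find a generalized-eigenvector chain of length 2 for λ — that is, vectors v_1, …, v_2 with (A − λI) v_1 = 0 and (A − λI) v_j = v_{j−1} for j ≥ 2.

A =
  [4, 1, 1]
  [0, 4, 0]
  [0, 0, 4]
A Jordan chain for λ = 4 of length 2:
v_1 = (1, 0, 0)ᵀ
v_2 = (0, 1, 0)ᵀ

Let N = A − (4)·I. We want v_2 with N^2 v_2 = 0 but N^1 v_2 ≠ 0; then v_{j-1} := N · v_j for j = 2, …, 2.

Pick v_2 = (0, 1, 0)ᵀ.
Then v_1 = N · v_2 = (1, 0, 0)ᵀ.

Sanity check: (A − (4)·I) v_1 = (0, 0, 0)ᵀ = 0. ✓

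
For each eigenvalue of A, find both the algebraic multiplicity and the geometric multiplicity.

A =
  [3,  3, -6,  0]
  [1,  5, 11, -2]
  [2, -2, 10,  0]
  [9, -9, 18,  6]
λ = 6: alg = 4, geom = 2

Step 1 — factor the characteristic polynomial to read off the algebraic multiplicities:
  χ_A(x) = (x - 6)^4

Step 2 — compute geometric multiplicities via the rank-nullity identity g(λ) = n − rank(A − λI):
  rank(A − (6)·I) = 2, so dim ker(A − (6)·I) = n − 2 = 2

Summary:
  λ = 6: algebraic multiplicity = 4, geometric multiplicity = 2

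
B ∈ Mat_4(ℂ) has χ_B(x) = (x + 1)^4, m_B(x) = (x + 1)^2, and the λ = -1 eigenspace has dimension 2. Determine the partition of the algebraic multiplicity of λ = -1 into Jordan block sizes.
Block sizes for λ = -1: [2, 2]

Step 1 — from the characteristic polynomial, algebraic multiplicity of λ = -1 is 4. From dim ker(B − (-1)·I) = 2, there are exactly 2 Jordan blocks for λ = -1.
Step 2 — from the minimal polynomial, the factor (x + 1)^2 tells us the largest block for λ = -1 has size 2.
Step 3 — with total size 4, 2 blocks, and largest block 2, the block sizes (in nonincreasing order) are [2, 2].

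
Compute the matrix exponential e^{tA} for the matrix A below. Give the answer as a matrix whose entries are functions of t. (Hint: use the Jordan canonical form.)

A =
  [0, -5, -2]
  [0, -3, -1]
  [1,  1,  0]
e^{tA} =
  [-t^2*exp(-t)/2 + t*exp(-t) + exp(-t), 3*t^2*exp(-t)/2 - 5*t*exp(-t), t^2*exp(-t)/2 - 2*t*exp(-t)]
  [-t^2*exp(-t)/2, 3*t^2*exp(-t)/2 - 2*t*exp(-t) + exp(-t), t^2*exp(-t)/2 - t*exp(-t)]
  [t^2*exp(-t) + t*exp(-t), -3*t^2*exp(-t) + t*exp(-t), -t^2*exp(-t) + t*exp(-t) + exp(-t)]

Strategy: write A = P · J · P⁻¹ where J is a Jordan canonical form, so e^{tA} = P · e^{tJ} · P⁻¹, and e^{tJ} can be computed block-by-block.

A has Jordan form
J =
  [-1,  1,  0]
  [ 0, -1,  1]
  [ 0,  0, -1]
(up to reordering of blocks).

Per-block formulas:
  For a 3×3 Jordan block J_3(-1): exp(t · J_3(-1)) = e^(-1t)·(I + t·N + (t^2/2)·N^2), where N is the 3×3 nilpotent shift.

After assembling e^{tJ} and conjugating by P, we get:

e^{tA} =
  [-t^2*exp(-t)/2 + t*exp(-t) + exp(-t), 3*t^2*exp(-t)/2 - 5*t*exp(-t), t^2*exp(-t)/2 - 2*t*exp(-t)]
  [-t^2*exp(-t)/2, 3*t^2*exp(-t)/2 - 2*t*exp(-t) + exp(-t), t^2*exp(-t)/2 - t*exp(-t)]
  [t^2*exp(-t) + t*exp(-t), -3*t^2*exp(-t) + t*exp(-t), -t^2*exp(-t) + t*exp(-t) + exp(-t)]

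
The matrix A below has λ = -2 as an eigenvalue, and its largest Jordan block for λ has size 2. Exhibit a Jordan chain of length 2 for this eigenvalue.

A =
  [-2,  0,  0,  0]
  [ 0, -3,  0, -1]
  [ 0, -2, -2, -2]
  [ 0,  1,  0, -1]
A Jordan chain for λ = -2 of length 2:
v_1 = (0, -1, -2, 1)ᵀ
v_2 = (0, 1, 0, 0)ᵀ

Let N = A − (-2)·I. We want v_2 with N^2 v_2 = 0 but N^1 v_2 ≠ 0; then v_{j-1} := N · v_j for j = 2, …, 2.

Pick v_2 = (0, 1, 0, 0)ᵀ.
Then v_1 = N · v_2 = (0, -1, -2, 1)ᵀ.

Sanity check: (A − (-2)·I) v_1 = (0, 0, 0, 0)ᵀ = 0. ✓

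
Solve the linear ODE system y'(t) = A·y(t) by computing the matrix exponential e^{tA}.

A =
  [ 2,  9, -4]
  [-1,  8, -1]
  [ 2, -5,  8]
e^{tA} =
  [-t^2*exp(6*t)/2 - 4*t*exp(6*t) + exp(6*t), t^2*exp(6*t) + 9*t*exp(6*t), -t^2*exp(6*t)/2 - 4*t*exp(6*t)]
  [-t*exp(6*t), 2*t*exp(6*t) + exp(6*t), -t*exp(6*t)]
  [t^2*exp(6*t)/2 + 2*t*exp(6*t), -t^2*exp(6*t) - 5*t*exp(6*t), t^2*exp(6*t)/2 + 2*t*exp(6*t) + exp(6*t)]

Strategy: write A = P · J · P⁻¹ where J is a Jordan canonical form, so e^{tA} = P · e^{tJ} · P⁻¹, and e^{tJ} can be computed block-by-block.

A has Jordan form
J =
  [6, 1, 0]
  [0, 6, 1]
  [0, 0, 6]
(up to reordering of blocks).

Per-block formulas:
  For a 3×3 Jordan block J_3(6): exp(t · J_3(6)) = e^(6t)·(I + t·N + (t^2/2)·N^2), where N is the 3×3 nilpotent shift.

After assembling e^{tJ} and conjugating by P, we get:

e^{tA} =
  [-t^2*exp(6*t)/2 - 4*t*exp(6*t) + exp(6*t), t^2*exp(6*t) + 9*t*exp(6*t), -t^2*exp(6*t)/2 - 4*t*exp(6*t)]
  [-t*exp(6*t), 2*t*exp(6*t) + exp(6*t), -t*exp(6*t)]
  [t^2*exp(6*t)/2 + 2*t*exp(6*t), -t^2*exp(6*t) - 5*t*exp(6*t), t^2*exp(6*t)/2 + 2*t*exp(6*t) + exp(6*t)]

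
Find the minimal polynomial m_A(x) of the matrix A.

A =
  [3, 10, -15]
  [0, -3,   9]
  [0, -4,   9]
x^2 - 6*x + 9

The characteristic polynomial is χ_A(x) = (x - 3)^3, so the eigenvalues are known. The minimal polynomial is
  m_A(x) = Π_λ (x − λ)^{k_λ}
where k_λ is the size of the *largest* Jordan block for λ (equivalently, the smallest k with (A − λI)^k v = 0 for every generalised eigenvector v of λ).

  λ = 3: largest Jordan block has size 2, contributing (x − 3)^2

So m_A(x) = (x - 3)^2 = x^2 - 6*x + 9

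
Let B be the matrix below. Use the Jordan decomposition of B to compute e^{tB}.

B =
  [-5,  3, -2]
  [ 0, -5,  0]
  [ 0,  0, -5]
e^{tB} =
  [exp(-5*t), 3*t*exp(-5*t), -2*t*exp(-5*t)]
  [0, exp(-5*t), 0]
  [0, 0, exp(-5*t)]

Strategy: write B = P · J · P⁻¹ where J is a Jordan canonical form, so e^{tB} = P · e^{tJ} · P⁻¹, and e^{tJ} can be computed block-by-block.

B has Jordan form
J =
  [-5,  1,  0]
  [ 0, -5,  0]
  [ 0,  0, -5]
(up to reordering of blocks).

Per-block formulas:
  For a 1×1 block at λ = -5: exp(t · [-5]) = [e^(-5t)].
  For a 2×2 Jordan block J_2(-5): exp(t · J_2(-5)) = e^(-5t)·(I + t·N), where N is the 2×2 nilpotent shift.

After assembling e^{tJ} and conjugating by P, we get:

e^{tB} =
  [exp(-5*t), 3*t*exp(-5*t), -2*t*exp(-5*t)]
  [0, exp(-5*t), 0]
  [0, 0, exp(-5*t)]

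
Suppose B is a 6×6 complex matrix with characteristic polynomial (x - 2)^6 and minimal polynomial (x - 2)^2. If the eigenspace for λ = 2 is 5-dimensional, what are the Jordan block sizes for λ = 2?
Block sizes for λ = 2: [2, 1, 1, 1, 1]

Step 1 — from the characteristic polynomial, algebraic multiplicity of λ = 2 is 6. From dim ker(B − (2)·I) = 5, there are exactly 5 Jordan blocks for λ = 2.
Step 2 — from the minimal polynomial, the factor (x − 2)^2 tells us the largest block for λ = 2 has size 2.
Step 3 — with total size 6, 5 blocks, and largest block 2, the block sizes (in nonincreasing order) are [2, 1, 1, 1, 1].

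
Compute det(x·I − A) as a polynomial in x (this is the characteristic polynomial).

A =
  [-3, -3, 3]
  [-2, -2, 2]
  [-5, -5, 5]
x^3

Expanding det(x·I − A) (e.g. by cofactor expansion or by noting that A is similar to its Jordan form J, which has the same characteristic polynomial as A) gives
  χ_A(x) = x^3
which factors as x^3. The eigenvalues (with algebraic multiplicities) are λ = 0 with multiplicity 3.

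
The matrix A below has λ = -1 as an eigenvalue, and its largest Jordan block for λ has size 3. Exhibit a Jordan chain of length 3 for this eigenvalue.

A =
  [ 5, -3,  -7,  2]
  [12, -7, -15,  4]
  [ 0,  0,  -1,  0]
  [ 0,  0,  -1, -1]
A Jordan chain for λ = -1 of length 3:
v_1 = (1, 2, 0, 0)ᵀ
v_2 = (-7, -15, 0, -1)ᵀ
v_3 = (0, 0, 1, 0)ᵀ

Let N = A − (-1)·I. We want v_3 with N^3 v_3 = 0 but N^2 v_3 ≠ 0; then v_{j-1} := N · v_j for j = 3, …, 2.

Pick v_3 = (0, 0, 1, 0)ᵀ.
Then v_2 = N · v_3 = (-7, -15, 0, -1)ᵀ.
Then v_1 = N · v_2 = (1, 2, 0, 0)ᵀ.

Sanity check: (A − (-1)·I) v_1 = (0, 0, 0, 0)ᵀ = 0. ✓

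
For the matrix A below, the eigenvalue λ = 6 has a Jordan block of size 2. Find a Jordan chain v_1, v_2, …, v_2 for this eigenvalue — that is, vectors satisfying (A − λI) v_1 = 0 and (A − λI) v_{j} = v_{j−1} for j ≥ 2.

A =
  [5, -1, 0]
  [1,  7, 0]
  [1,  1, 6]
A Jordan chain for λ = 6 of length 2:
v_1 = (-1, 1, 1)ᵀ
v_2 = (1, 0, 0)ᵀ

Let N = A − (6)·I. We want v_2 with N^2 v_2 = 0 but N^1 v_2 ≠ 0; then v_{j-1} := N · v_j for j = 2, …, 2.

Pick v_2 = (1, 0, 0)ᵀ.
Then v_1 = N · v_2 = (-1, 1, 1)ᵀ.

Sanity check: (A − (6)·I) v_1 = (0, 0, 0)ᵀ = 0. ✓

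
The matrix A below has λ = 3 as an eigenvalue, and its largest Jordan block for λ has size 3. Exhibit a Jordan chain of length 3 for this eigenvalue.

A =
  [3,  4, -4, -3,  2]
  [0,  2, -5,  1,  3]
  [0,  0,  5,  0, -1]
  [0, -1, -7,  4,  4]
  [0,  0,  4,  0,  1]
A Jordan chain for λ = 3 of length 3:
v_1 = (-1, 0, 0, 0, 0)ᵀ
v_2 = (4, -1, 0, -1, 0)ᵀ
v_3 = (0, 1, 0, 0, 0)ᵀ

Let N = A − (3)·I. We want v_3 with N^3 v_3 = 0 but N^2 v_3 ≠ 0; then v_{j-1} := N · v_j for j = 3, …, 2.

Pick v_3 = (0, 1, 0, 0, 0)ᵀ.
Then v_2 = N · v_3 = (4, -1, 0, -1, 0)ᵀ.
Then v_1 = N · v_2 = (-1, 0, 0, 0, 0)ᵀ.

Sanity check: (A − (3)·I) v_1 = (0, 0, 0, 0, 0)ᵀ = 0. ✓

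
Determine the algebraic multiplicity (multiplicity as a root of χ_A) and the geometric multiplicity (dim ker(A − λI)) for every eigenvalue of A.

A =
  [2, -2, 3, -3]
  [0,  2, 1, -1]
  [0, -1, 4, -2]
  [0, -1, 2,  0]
λ = 2: alg = 4, geom = 2

Step 1 — factor the characteristic polynomial to read off the algebraic multiplicities:
  χ_A(x) = (x - 2)^4

Step 2 — compute geometric multiplicities via the rank-nullity identity g(λ) = n − rank(A − λI):
  rank(A − (2)·I) = 2, so dim ker(A − (2)·I) = n − 2 = 2

Summary:
  λ = 2: algebraic multiplicity = 4, geometric multiplicity = 2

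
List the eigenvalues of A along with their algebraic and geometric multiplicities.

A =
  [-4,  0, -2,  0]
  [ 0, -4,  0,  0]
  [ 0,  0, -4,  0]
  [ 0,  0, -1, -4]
λ = -4: alg = 4, geom = 3

Step 1 — factor the characteristic polynomial to read off the algebraic multiplicities:
  χ_A(x) = (x + 4)^4

Step 2 — compute geometric multiplicities via the rank-nullity identity g(λ) = n − rank(A − λI):
  rank(A − (-4)·I) = 1, so dim ker(A − (-4)·I) = n − 1 = 3

Summary:
  λ = -4: algebraic multiplicity = 4, geometric multiplicity = 3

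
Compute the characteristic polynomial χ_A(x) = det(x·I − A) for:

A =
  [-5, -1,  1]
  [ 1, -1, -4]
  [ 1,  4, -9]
x^3 + 15*x^2 + 75*x + 125

Expanding det(x·I − A) (e.g. by cofactor expansion or by noting that A is similar to its Jordan form J, which has the same characteristic polynomial as A) gives
  χ_A(x) = x^3 + 15*x^2 + 75*x + 125
which factors as (x + 5)^3. The eigenvalues (with algebraic multiplicities) are λ = -5 with multiplicity 3.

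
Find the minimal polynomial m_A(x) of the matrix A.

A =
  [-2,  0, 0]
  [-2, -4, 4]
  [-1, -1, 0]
x^2 + 4*x + 4

The characteristic polynomial is χ_A(x) = (x + 2)^3, so the eigenvalues are known. The minimal polynomial is
  m_A(x) = Π_λ (x − λ)^{k_λ}
where k_λ is the size of the *largest* Jordan block for λ (equivalently, the smallest k with (A − λI)^k v = 0 for every generalised eigenvector v of λ).

  λ = -2: largest Jordan block has size 2, contributing (x + 2)^2

So m_A(x) = (x + 2)^2 = x^2 + 4*x + 4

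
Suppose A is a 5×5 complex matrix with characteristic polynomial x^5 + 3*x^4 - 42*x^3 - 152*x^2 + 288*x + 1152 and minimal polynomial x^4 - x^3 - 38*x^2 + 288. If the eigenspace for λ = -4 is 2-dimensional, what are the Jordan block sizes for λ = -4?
Block sizes for λ = -4: [2, 1]

Step 1 — from the characteristic polynomial, algebraic multiplicity of λ = -4 is 3. From dim ker(A − (-4)·I) = 2, there are exactly 2 Jordan blocks for λ = -4.
Step 2 — from the minimal polynomial, the factor (x + 4)^2 tells us the largest block for λ = -4 has size 2.
Step 3 — with total size 3, 2 blocks, and largest block 2, the block sizes (in nonincreasing order) are [2, 1].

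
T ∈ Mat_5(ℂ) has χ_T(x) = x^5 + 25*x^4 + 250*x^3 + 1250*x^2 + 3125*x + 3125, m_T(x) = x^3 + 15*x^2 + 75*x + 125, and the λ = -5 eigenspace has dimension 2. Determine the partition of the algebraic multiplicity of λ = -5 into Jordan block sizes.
Block sizes for λ = -5: [3, 2]

Step 1 — from the characteristic polynomial, algebraic multiplicity of λ = -5 is 5. From dim ker(T − (-5)·I) = 2, there are exactly 2 Jordan blocks for λ = -5.
Step 2 — from the minimal polynomial, the factor (x + 5)^3 tells us the largest block for λ = -5 has size 3.
Step 3 — with total size 5, 2 blocks, and largest block 3, the block sizes (in nonincreasing order) are [3, 2].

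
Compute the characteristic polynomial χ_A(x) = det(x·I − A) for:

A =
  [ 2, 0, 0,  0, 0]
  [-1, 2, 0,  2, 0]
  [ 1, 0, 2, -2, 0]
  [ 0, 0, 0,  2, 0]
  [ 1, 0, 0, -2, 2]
x^5 - 10*x^4 + 40*x^3 - 80*x^2 + 80*x - 32

Expanding det(x·I − A) (e.g. by cofactor expansion or by noting that A is similar to its Jordan form J, which has the same characteristic polynomial as A) gives
  χ_A(x) = x^5 - 10*x^4 + 40*x^3 - 80*x^2 + 80*x - 32
which factors as (x - 2)^5. The eigenvalues (with algebraic multiplicities) are λ = 2 with multiplicity 5.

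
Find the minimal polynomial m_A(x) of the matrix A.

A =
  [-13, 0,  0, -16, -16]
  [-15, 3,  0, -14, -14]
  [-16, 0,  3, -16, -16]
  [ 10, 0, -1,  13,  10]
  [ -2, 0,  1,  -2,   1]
x^3 - x^2 - 21*x + 45

The characteristic polynomial is χ_A(x) = (x - 3)^4*(x + 5), so the eigenvalues are known. The minimal polynomial is
  m_A(x) = Π_λ (x − λ)^{k_λ}
where k_λ is the size of the *largest* Jordan block for λ (equivalently, the smallest k with (A − λI)^k v = 0 for every generalised eigenvector v of λ).

  λ = -5: largest Jordan block has size 1, contributing (x + 5)
  λ = 3: largest Jordan block has size 2, contributing (x − 3)^2

So m_A(x) = (x - 3)^2*(x + 5) = x^3 - x^2 - 21*x + 45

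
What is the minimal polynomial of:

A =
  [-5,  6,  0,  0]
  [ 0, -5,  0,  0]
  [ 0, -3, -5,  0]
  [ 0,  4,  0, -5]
x^2 + 10*x + 25

The characteristic polynomial is χ_A(x) = (x + 5)^4, so the eigenvalues are known. The minimal polynomial is
  m_A(x) = Π_λ (x − λ)^{k_λ}
where k_λ is the size of the *largest* Jordan block for λ (equivalently, the smallest k with (A − λI)^k v = 0 for every generalised eigenvector v of λ).

  λ = -5: largest Jordan block has size 2, contributing (x + 5)^2

So m_A(x) = (x + 5)^2 = x^2 + 10*x + 25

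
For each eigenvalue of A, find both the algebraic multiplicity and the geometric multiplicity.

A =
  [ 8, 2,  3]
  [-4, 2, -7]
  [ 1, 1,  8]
λ = 6: alg = 3, geom = 1

Step 1 — factor the characteristic polynomial to read off the algebraic multiplicities:
  χ_A(x) = (x - 6)^3

Step 2 — compute geometric multiplicities via the rank-nullity identity g(λ) = n − rank(A − λI):
  rank(A − (6)·I) = 2, so dim ker(A − (6)·I) = n − 2 = 1

Summary:
  λ = 6: algebraic multiplicity = 3, geometric multiplicity = 1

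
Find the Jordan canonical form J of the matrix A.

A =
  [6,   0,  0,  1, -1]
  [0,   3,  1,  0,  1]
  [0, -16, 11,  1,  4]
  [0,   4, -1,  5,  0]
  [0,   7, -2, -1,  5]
J_3(6) ⊕ J_2(6)

The characteristic polynomial is
  det(x·I − A) = x^5 - 30*x^4 + 360*x^3 - 2160*x^2 + 6480*x - 7776 = (x - 6)^5

Eigenvalues and multiplicities (the geometric multiplicity of λ is n − rank(A − λI), which equals the number of Jordan blocks for λ):
  λ = 6: algebraic multiplicity = 5, geometric multiplicity = 2

Determining the block sizes for each eigenvalue:
  λ = 6: with am = 5 and gm = 2, the partition is not yet determined (e.g. several partitions of 5 into 2 parts exist). Let N = A − (6)·I. Computing rank(N^1) = 3, rank(N^2) = 1, rank(N^3) = 0; the number of blocks of size ≥ j is rank(N^{j−1}) − rank(N^j), giving [2, 2, 1]. So we have 1 block(s) of size 3, 1 block(s) of size 2 → block sizes [3, 2]

Assembling the blocks gives a Jordan form
J =
  [6, 1, 0, 0, 0]
  [0, 6, 1, 0, 0]
  [0, 0, 6, 0, 0]
  [0, 0, 0, 6, 1]
  [0, 0, 0, 0, 6]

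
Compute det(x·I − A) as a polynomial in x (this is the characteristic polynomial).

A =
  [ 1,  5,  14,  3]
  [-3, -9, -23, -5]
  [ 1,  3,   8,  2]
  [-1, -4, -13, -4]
x^4 + 4*x^3 + 6*x^2 + 4*x + 1

Expanding det(x·I − A) (e.g. by cofactor expansion or by noting that A is similar to its Jordan form J, which has the same characteristic polynomial as A) gives
  χ_A(x) = x^4 + 4*x^3 + 6*x^2 + 4*x + 1
which factors as (x + 1)^4. The eigenvalues (with algebraic multiplicities) are λ = -1 with multiplicity 4.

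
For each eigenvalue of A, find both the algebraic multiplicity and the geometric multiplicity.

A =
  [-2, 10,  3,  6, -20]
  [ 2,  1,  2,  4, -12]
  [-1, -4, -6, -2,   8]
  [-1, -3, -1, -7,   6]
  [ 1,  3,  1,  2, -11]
λ = -5: alg = 5, geom = 3

Step 1 — factor the characteristic polynomial to read off the algebraic multiplicities:
  χ_A(x) = (x + 5)^5

Step 2 — compute geometric multiplicities via the rank-nullity identity g(λ) = n − rank(A − λI):
  rank(A − (-5)·I) = 2, so dim ker(A − (-5)·I) = n − 2 = 3

Summary:
  λ = -5: algebraic multiplicity = 5, geometric multiplicity = 3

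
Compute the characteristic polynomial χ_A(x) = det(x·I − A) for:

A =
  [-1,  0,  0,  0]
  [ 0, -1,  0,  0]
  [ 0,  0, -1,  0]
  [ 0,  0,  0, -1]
x^4 + 4*x^3 + 6*x^2 + 4*x + 1

Expanding det(x·I − A) (e.g. by cofactor expansion or by noting that A is similar to its Jordan form J, which has the same characteristic polynomial as A) gives
  χ_A(x) = x^4 + 4*x^3 + 6*x^2 + 4*x + 1
which factors as (x + 1)^4. The eigenvalues (with algebraic multiplicities) are λ = -1 with multiplicity 4.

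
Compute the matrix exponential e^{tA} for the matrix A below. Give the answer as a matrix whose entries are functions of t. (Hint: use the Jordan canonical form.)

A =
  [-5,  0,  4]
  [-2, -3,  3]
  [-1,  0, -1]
e^{tA} =
  [-2*t*exp(-3*t) + exp(-3*t), 0, 4*t*exp(-3*t)]
  [t^2*exp(-3*t)/2 - 2*t*exp(-3*t), exp(-3*t), -t^2*exp(-3*t) + 3*t*exp(-3*t)]
  [-t*exp(-3*t), 0, 2*t*exp(-3*t) + exp(-3*t)]

Strategy: write A = P · J · P⁻¹ where J is a Jordan canonical form, so e^{tA} = P · e^{tJ} · P⁻¹, and e^{tJ} can be computed block-by-block.

A has Jordan form
J =
  [-3,  1,  0]
  [ 0, -3,  1]
  [ 0,  0, -3]
(up to reordering of blocks).

Per-block formulas:
  For a 3×3 Jordan block J_3(-3): exp(t · J_3(-3)) = e^(-3t)·(I + t·N + (t^2/2)·N^2), where N is the 3×3 nilpotent shift.

After assembling e^{tJ} and conjugating by P, we get:

e^{tA} =
  [-2*t*exp(-3*t) + exp(-3*t), 0, 4*t*exp(-3*t)]
  [t^2*exp(-3*t)/2 - 2*t*exp(-3*t), exp(-3*t), -t^2*exp(-3*t) + 3*t*exp(-3*t)]
  [-t*exp(-3*t), 0, 2*t*exp(-3*t) + exp(-3*t)]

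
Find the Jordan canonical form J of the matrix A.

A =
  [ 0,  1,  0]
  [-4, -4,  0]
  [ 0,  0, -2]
J_2(-2) ⊕ J_1(-2)

The characteristic polynomial is
  det(x·I − A) = x^3 + 6*x^2 + 12*x + 8 = (x + 2)^3

Eigenvalues and multiplicities (the geometric multiplicity of λ is n − rank(A − λI), which equals the number of Jordan blocks for λ):
  λ = -2: algebraic multiplicity = 3, geometric multiplicity = 2

Determining the block sizes for each eigenvalue:
  λ = -2: 2 blocks summing to 3 forces exactly one block of size 2 and the rest size 1 → block sizes [2, 1]

Assembling the blocks gives a Jordan form
J =
  [-2,  1,  0]
  [ 0, -2,  0]
  [ 0,  0, -2]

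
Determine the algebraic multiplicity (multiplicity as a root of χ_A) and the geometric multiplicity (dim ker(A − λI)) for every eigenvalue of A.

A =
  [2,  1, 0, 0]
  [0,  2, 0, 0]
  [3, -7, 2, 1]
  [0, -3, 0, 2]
λ = 2: alg = 4, geom = 2

Step 1 — factor the characteristic polynomial to read off the algebraic multiplicities:
  χ_A(x) = (x - 2)^4

Step 2 — compute geometric multiplicities via the rank-nullity identity g(λ) = n − rank(A − λI):
  rank(A − (2)·I) = 2, so dim ker(A − (2)·I) = n − 2 = 2

Summary:
  λ = 2: algebraic multiplicity = 4, geometric multiplicity = 2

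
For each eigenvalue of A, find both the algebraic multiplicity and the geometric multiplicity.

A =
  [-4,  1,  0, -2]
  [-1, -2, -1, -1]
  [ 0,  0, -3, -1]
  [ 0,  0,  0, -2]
λ = -3: alg = 3, geom = 1; λ = -2: alg = 1, geom = 1

Step 1 — factor the characteristic polynomial to read off the algebraic multiplicities:
  χ_A(x) = (x + 2)*(x + 3)^3

Step 2 — compute geometric multiplicities via the rank-nullity identity g(λ) = n − rank(A − λI):
  rank(A − (-3)·I) = 3, so dim ker(A − (-3)·I) = n − 3 = 1
  rank(A − (-2)·I) = 3, so dim ker(A − (-2)·I) = n − 3 = 1

Summary:
  λ = -3: algebraic multiplicity = 3, geometric multiplicity = 1
  λ = -2: algebraic multiplicity = 1, geometric multiplicity = 1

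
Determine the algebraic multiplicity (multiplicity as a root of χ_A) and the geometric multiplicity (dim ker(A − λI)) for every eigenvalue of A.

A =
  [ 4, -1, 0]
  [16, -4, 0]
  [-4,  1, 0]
λ = 0: alg = 3, geom = 2

Step 1 — factor the characteristic polynomial to read off the algebraic multiplicities:
  χ_A(x) = x^3

Step 2 — compute geometric multiplicities via the rank-nullity identity g(λ) = n − rank(A − λI):
  rank(A − (0)·I) = 1, so dim ker(A − (0)·I) = n − 1 = 2

Summary:
  λ = 0: algebraic multiplicity = 3, geometric multiplicity = 2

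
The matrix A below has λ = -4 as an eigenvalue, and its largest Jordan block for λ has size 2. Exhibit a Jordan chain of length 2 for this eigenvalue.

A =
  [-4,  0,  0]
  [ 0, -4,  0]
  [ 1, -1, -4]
A Jordan chain for λ = -4 of length 2:
v_1 = (0, 0, 1)ᵀ
v_2 = (1, 0, 0)ᵀ

Let N = A − (-4)·I. We want v_2 with N^2 v_2 = 0 but N^1 v_2 ≠ 0; then v_{j-1} := N · v_j for j = 2, …, 2.

Pick v_2 = (1, 0, 0)ᵀ.
Then v_1 = N · v_2 = (0, 0, 1)ᵀ.

Sanity check: (A − (-4)·I) v_1 = (0, 0, 0)ᵀ = 0. ✓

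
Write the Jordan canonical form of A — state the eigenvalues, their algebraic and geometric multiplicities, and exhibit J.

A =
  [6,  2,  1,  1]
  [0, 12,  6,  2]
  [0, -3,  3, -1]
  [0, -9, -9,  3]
J_2(6) ⊕ J_2(6)

The characteristic polynomial is
  det(x·I − A) = x^4 - 24*x^3 + 216*x^2 - 864*x + 1296 = (x - 6)^4

Eigenvalues and multiplicities (the geometric multiplicity of λ is n − rank(A − λI), which equals the number of Jordan blocks for λ):
  λ = 6: algebraic multiplicity = 4, geometric multiplicity = 2

Determining the block sizes for each eigenvalue:
  λ = 6: with am = 4 and gm = 2, the partition is not yet determined (e.g. several partitions of 4 into 2 parts exist). Let N = A − (6)·I. Computing rank(N^1) = 2, rank(N^2) = 0; the number of blocks of size ≥ j is rank(N^{j−1}) − rank(N^j), giving [2, 2]. So we have 2 block(s) of size 2 → block sizes [2, 2]

Assembling the blocks gives a Jordan form
J =
  [6, 1, 0, 0]
  [0, 6, 0, 0]
  [0, 0, 6, 1]
  [0, 0, 0, 6]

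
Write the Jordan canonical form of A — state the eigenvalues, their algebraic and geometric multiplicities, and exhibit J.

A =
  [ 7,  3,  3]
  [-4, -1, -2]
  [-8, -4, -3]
J_2(1) ⊕ J_1(1)

The characteristic polynomial is
  det(x·I − A) = x^3 - 3*x^2 + 3*x - 1 = (x - 1)^3

Eigenvalues and multiplicities (the geometric multiplicity of λ is n − rank(A − λI), which equals the number of Jordan blocks for λ):
  λ = 1: algebraic multiplicity = 3, geometric multiplicity = 2

Determining the block sizes for each eigenvalue:
  λ = 1: 2 blocks summing to 3 forces exactly one block of size 2 and the rest size 1 → block sizes [2, 1]

Assembling the blocks gives a Jordan form
J =
  [1, 1, 0]
  [0, 1, 0]
  [0, 0, 1]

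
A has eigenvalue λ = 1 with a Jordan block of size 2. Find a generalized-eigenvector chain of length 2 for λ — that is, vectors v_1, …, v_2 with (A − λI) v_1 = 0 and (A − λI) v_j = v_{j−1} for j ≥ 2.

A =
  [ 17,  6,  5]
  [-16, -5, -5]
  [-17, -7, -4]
A Jordan chain for λ = 1 of length 2:
v_1 = (-2, 2, 4)ᵀ
v_2 = (1, -3, 0)ᵀ

Let N = A − (1)·I. We want v_2 with N^2 v_2 = 0 but N^1 v_2 ≠ 0; then v_{j-1} := N · v_j for j = 2, …, 2.

Pick v_2 = (1, -3, 0)ᵀ.
Then v_1 = N · v_2 = (-2, 2, 4)ᵀ.

Sanity check: (A − (1)·I) v_1 = (0, 0, 0)ᵀ = 0. ✓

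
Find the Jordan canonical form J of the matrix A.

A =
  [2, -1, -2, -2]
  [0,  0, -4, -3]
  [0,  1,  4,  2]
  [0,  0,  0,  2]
J_3(2) ⊕ J_1(2)

The characteristic polynomial is
  det(x·I − A) = x^4 - 8*x^3 + 24*x^2 - 32*x + 16 = (x - 2)^4

Eigenvalues and multiplicities (the geometric multiplicity of λ is n − rank(A − λI), which equals the number of Jordan blocks for λ):
  λ = 2: algebraic multiplicity = 4, geometric multiplicity = 2

Determining the block sizes for each eigenvalue:
  λ = 2: with am = 4 and gm = 2, the partition is not yet determined (e.g. several partitions of 4 into 2 parts exist). Let N = A − (2)·I. Computing rank(N^1) = 2, rank(N^2) = 1, rank(N^3) = 0; the number of blocks of size ≥ j is rank(N^{j−1}) − rank(N^j), giving [2, 1, 1]. So we have 1 block(s) of size 3, 1 block(s) of size 1 → block sizes [3, 1]

Assembling the blocks gives a Jordan form
J =
  [2, 1, 0, 0]
  [0, 2, 1, 0]
  [0, 0, 2, 0]
  [0, 0, 0, 2]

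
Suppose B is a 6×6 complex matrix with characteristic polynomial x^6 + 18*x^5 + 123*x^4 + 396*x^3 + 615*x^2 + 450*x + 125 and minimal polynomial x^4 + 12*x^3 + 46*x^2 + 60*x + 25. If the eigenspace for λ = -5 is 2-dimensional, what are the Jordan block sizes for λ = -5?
Block sizes for λ = -5: [2, 1]

Step 1 — from the characteristic polynomial, algebraic multiplicity of λ = -5 is 3. From dim ker(B − (-5)·I) = 2, there are exactly 2 Jordan blocks for λ = -5.
Step 2 — from the minimal polynomial, the factor (x + 5)^2 tells us the largest block for λ = -5 has size 2.
Step 3 — with total size 3, 2 blocks, and largest block 2, the block sizes (in nonincreasing order) are [2, 1].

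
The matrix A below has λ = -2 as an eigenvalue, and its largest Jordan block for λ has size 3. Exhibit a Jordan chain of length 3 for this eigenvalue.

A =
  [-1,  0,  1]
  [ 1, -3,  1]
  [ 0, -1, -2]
A Jordan chain for λ = -2 of length 3:
v_1 = (1, 0, -1)ᵀ
v_2 = (1, 1, 0)ᵀ
v_3 = (1, 0, 0)ᵀ

Let N = A − (-2)·I. We want v_3 with N^3 v_3 = 0 but N^2 v_3 ≠ 0; then v_{j-1} := N · v_j for j = 3, …, 2.

Pick v_3 = (1, 0, 0)ᵀ.
Then v_2 = N · v_3 = (1, 1, 0)ᵀ.
Then v_1 = N · v_2 = (1, 0, -1)ᵀ.

Sanity check: (A − (-2)·I) v_1 = (0, 0, 0)ᵀ = 0. ✓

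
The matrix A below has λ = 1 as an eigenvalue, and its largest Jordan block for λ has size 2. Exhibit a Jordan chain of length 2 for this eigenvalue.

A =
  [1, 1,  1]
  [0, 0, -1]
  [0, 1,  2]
A Jordan chain for λ = 1 of length 2:
v_1 = (1, -1, 1)ᵀ
v_2 = (0, 1, 0)ᵀ

Let N = A − (1)·I. We want v_2 with N^2 v_2 = 0 but N^1 v_2 ≠ 0; then v_{j-1} := N · v_j for j = 2, …, 2.

Pick v_2 = (0, 1, 0)ᵀ.
Then v_1 = N · v_2 = (1, -1, 1)ᵀ.

Sanity check: (A − (1)·I) v_1 = (0, 0, 0)ᵀ = 0. ✓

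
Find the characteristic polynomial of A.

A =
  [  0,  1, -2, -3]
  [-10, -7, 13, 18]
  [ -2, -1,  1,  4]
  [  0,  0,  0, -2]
x^4 + 8*x^3 + 24*x^2 + 32*x + 16

Expanding det(x·I − A) (e.g. by cofactor expansion or by noting that A is similar to its Jordan form J, which has the same characteristic polynomial as A) gives
  χ_A(x) = x^4 + 8*x^3 + 24*x^2 + 32*x + 16
which factors as (x + 2)^4. The eigenvalues (with algebraic multiplicities) are λ = -2 with multiplicity 4.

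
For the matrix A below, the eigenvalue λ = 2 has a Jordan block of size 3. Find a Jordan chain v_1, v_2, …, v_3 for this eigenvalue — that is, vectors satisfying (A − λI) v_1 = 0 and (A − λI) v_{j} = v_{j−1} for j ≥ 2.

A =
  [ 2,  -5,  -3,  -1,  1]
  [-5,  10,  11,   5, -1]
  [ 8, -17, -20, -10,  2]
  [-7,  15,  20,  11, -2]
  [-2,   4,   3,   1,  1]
A Jordan chain for λ = 2 of length 3:
v_1 = (0, 0, -2, 4, -2)ᵀ
v_2 = (2, -2, 3, -2, -3)ᵀ
v_3 = (1, -1, 1, 0, 0)ᵀ

Let N = A − (2)·I. We want v_3 with N^3 v_3 = 0 but N^2 v_3 ≠ 0; then v_{j-1} := N · v_j for j = 3, …, 2.

Pick v_3 = (1, -1, 1, 0, 0)ᵀ.
Then v_2 = N · v_3 = (2, -2, 3, -2, -3)ᵀ.
Then v_1 = N · v_2 = (0, 0, -2, 4, -2)ᵀ.

Sanity check: (A − (2)·I) v_1 = (0, 0, 0, 0, 0)ᵀ = 0. ✓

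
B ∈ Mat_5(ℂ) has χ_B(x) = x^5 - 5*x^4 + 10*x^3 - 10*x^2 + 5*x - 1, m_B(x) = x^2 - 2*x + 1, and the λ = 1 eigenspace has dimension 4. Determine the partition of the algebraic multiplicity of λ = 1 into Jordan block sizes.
Block sizes for λ = 1: [2, 1, 1, 1]

Step 1 — from the characteristic polynomial, algebraic multiplicity of λ = 1 is 5. From dim ker(B − (1)·I) = 4, there are exactly 4 Jordan blocks for λ = 1.
Step 2 — from the minimal polynomial, the factor (x − 1)^2 tells us the largest block for λ = 1 has size 2.
Step 3 — with total size 5, 4 blocks, and largest block 2, the block sizes (in nonincreasing order) are [2, 1, 1, 1].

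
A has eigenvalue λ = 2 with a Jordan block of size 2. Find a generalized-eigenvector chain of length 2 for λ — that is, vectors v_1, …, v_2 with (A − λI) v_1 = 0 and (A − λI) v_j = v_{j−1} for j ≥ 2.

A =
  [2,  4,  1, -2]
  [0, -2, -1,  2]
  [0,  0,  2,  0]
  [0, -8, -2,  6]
A Jordan chain for λ = 2 of length 2:
v_1 = (4, -4, 0, -8)ᵀ
v_2 = (0, 1, 0, 0)ᵀ

Let N = A − (2)·I. We want v_2 with N^2 v_2 = 0 but N^1 v_2 ≠ 0; then v_{j-1} := N · v_j for j = 2, …, 2.

Pick v_2 = (0, 1, 0, 0)ᵀ.
Then v_1 = N · v_2 = (4, -4, 0, -8)ᵀ.

Sanity check: (A − (2)·I) v_1 = (0, 0, 0, 0)ᵀ = 0. ✓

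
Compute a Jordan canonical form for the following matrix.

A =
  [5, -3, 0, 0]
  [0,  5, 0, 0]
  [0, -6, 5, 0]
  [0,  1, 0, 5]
J_2(5) ⊕ J_1(5) ⊕ J_1(5)

The characteristic polynomial is
  det(x·I − A) = x^4 - 20*x^3 + 150*x^2 - 500*x + 625 = (x - 5)^4

Eigenvalues and multiplicities (the geometric multiplicity of λ is n − rank(A − λI), which equals the number of Jordan blocks for λ):
  λ = 5: algebraic multiplicity = 4, geometric multiplicity = 3

Determining the block sizes for each eigenvalue:
  λ = 5: 3 blocks summing to 4 forces exactly one block of size 2 and the rest size 1 → block sizes [2, 1, 1]

Assembling the blocks gives a Jordan form
J =
  [5, 1, 0, 0]
  [0, 5, 0, 0]
  [0, 0, 5, 0]
  [0, 0, 0, 5]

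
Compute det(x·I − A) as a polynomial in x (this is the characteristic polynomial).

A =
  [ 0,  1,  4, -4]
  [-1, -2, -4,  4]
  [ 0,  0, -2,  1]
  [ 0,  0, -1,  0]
x^4 + 4*x^3 + 6*x^2 + 4*x + 1

Expanding det(x·I − A) (e.g. by cofactor expansion or by noting that A is similar to its Jordan form J, which has the same characteristic polynomial as A) gives
  χ_A(x) = x^4 + 4*x^3 + 6*x^2 + 4*x + 1
which factors as (x + 1)^4. The eigenvalues (with algebraic multiplicities) are λ = -1 with multiplicity 4.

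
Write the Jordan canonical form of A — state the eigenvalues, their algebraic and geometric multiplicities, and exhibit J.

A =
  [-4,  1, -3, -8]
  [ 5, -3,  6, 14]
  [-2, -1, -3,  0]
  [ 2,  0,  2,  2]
J_3(-2) ⊕ J_1(-2)

The characteristic polynomial is
  det(x·I − A) = x^4 + 8*x^3 + 24*x^2 + 32*x + 16 = (x + 2)^4

Eigenvalues and multiplicities (the geometric multiplicity of λ is n − rank(A − λI), which equals the number of Jordan blocks for λ):
  λ = -2: algebraic multiplicity = 4, geometric multiplicity = 2

Determining the block sizes for each eigenvalue:
  λ = -2: with am = 4 and gm = 2, the partition is not yet determined (e.g. several partitions of 4 into 2 parts exist). Let N = A − (-2)·I. Computing rank(N^1) = 2, rank(N^2) = 1, rank(N^3) = 0; the number of blocks of size ≥ j is rank(N^{j−1}) − rank(N^j), giving [2, 1, 1]. So we have 1 block(s) of size 3, 1 block(s) of size 1 → block sizes [3, 1]

Assembling the blocks gives a Jordan form
J =
  [-2,  1,  0,  0]
  [ 0, -2,  1,  0]
  [ 0,  0, -2,  0]
  [ 0,  0,  0, -2]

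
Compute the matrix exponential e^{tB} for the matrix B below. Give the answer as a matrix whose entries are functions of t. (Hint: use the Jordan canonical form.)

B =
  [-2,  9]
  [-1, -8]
e^{tB} =
  [3*t*exp(-5*t) + exp(-5*t), 9*t*exp(-5*t)]
  [-t*exp(-5*t), -3*t*exp(-5*t) + exp(-5*t)]

Strategy: write B = P · J · P⁻¹ where J is a Jordan canonical form, so e^{tB} = P · e^{tJ} · P⁻¹, and e^{tJ} can be computed block-by-block.

B has Jordan form
J =
  [-5,  1]
  [ 0, -5]
(up to reordering of blocks).

Per-block formulas:
  For a 2×2 Jordan block J_2(-5): exp(t · J_2(-5)) = e^(-5t)·(I + t·N), where N is the 2×2 nilpotent shift.

After assembling e^{tJ} and conjugating by P, we get:

e^{tB} =
  [3*t*exp(-5*t) + exp(-5*t), 9*t*exp(-5*t)]
  [-t*exp(-5*t), -3*t*exp(-5*t) + exp(-5*t)]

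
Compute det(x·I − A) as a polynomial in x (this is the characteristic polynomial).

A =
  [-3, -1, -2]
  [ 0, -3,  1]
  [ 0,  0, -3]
x^3 + 9*x^2 + 27*x + 27

Expanding det(x·I − A) (e.g. by cofactor expansion or by noting that A is similar to its Jordan form J, which has the same characteristic polynomial as A) gives
  χ_A(x) = x^3 + 9*x^2 + 27*x + 27
which factors as (x + 3)^3. The eigenvalues (with algebraic multiplicities) are λ = -3 with multiplicity 3.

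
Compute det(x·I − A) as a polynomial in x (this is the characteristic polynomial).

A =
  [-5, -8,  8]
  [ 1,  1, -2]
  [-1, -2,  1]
x^3 + 3*x^2 + 3*x + 1

Expanding det(x·I − A) (e.g. by cofactor expansion or by noting that A is similar to its Jordan form J, which has the same characteristic polynomial as A) gives
  χ_A(x) = x^3 + 3*x^2 + 3*x + 1
which factors as (x + 1)^3. The eigenvalues (with algebraic multiplicities) are λ = -1 with multiplicity 3.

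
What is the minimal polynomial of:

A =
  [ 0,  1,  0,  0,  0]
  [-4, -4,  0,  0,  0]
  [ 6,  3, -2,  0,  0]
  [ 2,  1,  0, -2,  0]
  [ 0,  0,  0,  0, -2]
x^2 + 4*x + 4

The characteristic polynomial is χ_A(x) = (x + 2)^5, so the eigenvalues are known. The minimal polynomial is
  m_A(x) = Π_λ (x − λ)^{k_λ}
where k_λ is the size of the *largest* Jordan block for λ (equivalently, the smallest k with (A − λI)^k v = 0 for every generalised eigenvector v of λ).

  λ = -2: largest Jordan block has size 2, contributing (x + 2)^2

So m_A(x) = (x + 2)^2 = x^2 + 4*x + 4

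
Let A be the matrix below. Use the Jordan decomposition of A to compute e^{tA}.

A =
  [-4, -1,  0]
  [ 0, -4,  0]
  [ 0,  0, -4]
e^{tA} =
  [exp(-4*t), -t*exp(-4*t), 0]
  [0, exp(-4*t), 0]
  [0, 0, exp(-4*t)]

Strategy: write A = P · J · P⁻¹ where J is a Jordan canonical form, so e^{tA} = P · e^{tJ} · P⁻¹, and e^{tJ} can be computed block-by-block.

A has Jordan form
J =
  [-4,  1,  0]
  [ 0, -4,  0]
  [ 0,  0, -4]
(up to reordering of blocks).

Per-block formulas:
  For a 1×1 block at λ = -4: exp(t · [-4]) = [e^(-4t)].
  For a 2×2 Jordan block J_2(-4): exp(t · J_2(-4)) = e^(-4t)·(I + t·N), where N is the 2×2 nilpotent shift.

After assembling e^{tJ} and conjugating by P, we get:

e^{tA} =
  [exp(-4*t), -t*exp(-4*t), 0]
  [0, exp(-4*t), 0]
  [0, 0, exp(-4*t)]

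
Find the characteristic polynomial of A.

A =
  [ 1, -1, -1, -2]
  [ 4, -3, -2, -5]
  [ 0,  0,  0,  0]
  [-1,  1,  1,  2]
x^4

Expanding det(x·I − A) (e.g. by cofactor expansion or by noting that A is similar to its Jordan form J, which has the same characteristic polynomial as A) gives
  χ_A(x) = x^4
which factors as x^4. The eigenvalues (with algebraic multiplicities) are λ = 0 with multiplicity 4.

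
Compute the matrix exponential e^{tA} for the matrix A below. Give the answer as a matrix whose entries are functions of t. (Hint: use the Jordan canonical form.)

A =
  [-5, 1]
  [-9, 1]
e^{tA} =
  [-3*t*exp(-2*t) + exp(-2*t), t*exp(-2*t)]
  [-9*t*exp(-2*t), 3*t*exp(-2*t) + exp(-2*t)]

Strategy: write A = P · J · P⁻¹ where J is a Jordan canonical form, so e^{tA} = P · e^{tJ} · P⁻¹, and e^{tJ} can be computed block-by-block.

A has Jordan form
J =
  [-2,  1]
  [ 0, -2]
(up to reordering of blocks).

Per-block formulas:
  For a 2×2 Jordan block J_2(-2): exp(t · J_2(-2)) = e^(-2t)·(I + t·N), where N is the 2×2 nilpotent shift.

After assembling e^{tJ} and conjugating by P, we get:

e^{tA} =
  [-3*t*exp(-2*t) + exp(-2*t), t*exp(-2*t)]
  [-9*t*exp(-2*t), 3*t*exp(-2*t) + exp(-2*t)]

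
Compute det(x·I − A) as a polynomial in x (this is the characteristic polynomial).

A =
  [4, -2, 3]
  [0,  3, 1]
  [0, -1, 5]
x^3 - 12*x^2 + 48*x - 64

Expanding det(x·I − A) (e.g. by cofactor expansion or by noting that A is similar to its Jordan form J, which has the same characteristic polynomial as A) gives
  χ_A(x) = x^3 - 12*x^2 + 48*x - 64
which factors as (x - 4)^3. The eigenvalues (with algebraic multiplicities) are λ = 4 with multiplicity 3.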